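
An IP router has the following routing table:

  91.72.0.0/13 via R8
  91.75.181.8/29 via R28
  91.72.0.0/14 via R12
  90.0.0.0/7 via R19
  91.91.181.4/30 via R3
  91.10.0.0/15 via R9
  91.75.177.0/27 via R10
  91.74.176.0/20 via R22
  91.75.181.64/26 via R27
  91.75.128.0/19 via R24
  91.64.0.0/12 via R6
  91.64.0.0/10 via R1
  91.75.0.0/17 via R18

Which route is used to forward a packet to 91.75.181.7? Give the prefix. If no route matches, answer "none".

Entries matching 91.75.181.7:
  90.0.0.0/7 (90.0.0.0 - 91.255.255.255)
  91.64.0.0/10 (91.64.0.0 - 91.127.255.255)
  91.64.0.0/12 (91.64.0.0 - 91.79.255.255)
  91.72.0.0/13 (91.72.0.0 - 91.79.255.255)
  91.72.0.0/14 (91.72.0.0 - 91.75.255.255)
Most specific is 91.72.0.0/14.

91.72.0.0/14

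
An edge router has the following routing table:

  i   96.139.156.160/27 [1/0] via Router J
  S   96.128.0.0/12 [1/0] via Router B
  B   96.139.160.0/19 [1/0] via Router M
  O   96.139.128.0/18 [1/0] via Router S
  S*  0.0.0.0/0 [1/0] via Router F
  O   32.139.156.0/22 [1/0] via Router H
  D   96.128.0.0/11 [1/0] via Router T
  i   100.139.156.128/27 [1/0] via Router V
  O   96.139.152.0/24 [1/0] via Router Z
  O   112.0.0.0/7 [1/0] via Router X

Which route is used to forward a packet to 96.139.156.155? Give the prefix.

Entries matching 96.139.156.155:
  0.0.0.0/0 (default, matches everything)
  96.128.0.0/11 (96.128.0.0 - 96.159.255.255)
  96.128.0.0/12 (96.128.0.0 - 96.143.255.255)
  96.139.128.0/18 (96.139.128.0 - 96.139.191.255)
Most specific is 96.139.128.0/18.

96.139.128.0/18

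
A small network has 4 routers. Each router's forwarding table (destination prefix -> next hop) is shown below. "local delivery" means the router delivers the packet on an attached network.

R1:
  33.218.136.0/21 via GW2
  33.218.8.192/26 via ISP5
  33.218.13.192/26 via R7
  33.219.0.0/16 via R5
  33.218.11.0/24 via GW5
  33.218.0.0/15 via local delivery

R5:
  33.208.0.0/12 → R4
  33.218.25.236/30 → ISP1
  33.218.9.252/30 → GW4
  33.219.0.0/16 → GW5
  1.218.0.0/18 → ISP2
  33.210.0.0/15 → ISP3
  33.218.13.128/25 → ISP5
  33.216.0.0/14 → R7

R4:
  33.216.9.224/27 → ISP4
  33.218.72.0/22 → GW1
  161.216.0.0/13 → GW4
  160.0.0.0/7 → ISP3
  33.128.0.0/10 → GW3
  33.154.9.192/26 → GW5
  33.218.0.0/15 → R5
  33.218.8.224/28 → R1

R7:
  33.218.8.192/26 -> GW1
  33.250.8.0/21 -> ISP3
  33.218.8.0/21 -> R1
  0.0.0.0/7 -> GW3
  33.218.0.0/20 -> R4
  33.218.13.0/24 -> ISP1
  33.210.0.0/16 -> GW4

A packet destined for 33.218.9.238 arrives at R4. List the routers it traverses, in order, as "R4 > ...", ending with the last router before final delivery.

R4 > R5 > R7 > R1

At R4: longest match for 33.218.9.238 is 33.218.0.0/15 -> R5
At R5: longest match for 33.218.9.238 is 33.216.0.0/14 -> R7
At R7: longest match for 33.218.9.238 is 33.218.8.0/21 -> R1
At R1: longest match for 33.218.9.238 is 33.218.0.0/15 -> local delivery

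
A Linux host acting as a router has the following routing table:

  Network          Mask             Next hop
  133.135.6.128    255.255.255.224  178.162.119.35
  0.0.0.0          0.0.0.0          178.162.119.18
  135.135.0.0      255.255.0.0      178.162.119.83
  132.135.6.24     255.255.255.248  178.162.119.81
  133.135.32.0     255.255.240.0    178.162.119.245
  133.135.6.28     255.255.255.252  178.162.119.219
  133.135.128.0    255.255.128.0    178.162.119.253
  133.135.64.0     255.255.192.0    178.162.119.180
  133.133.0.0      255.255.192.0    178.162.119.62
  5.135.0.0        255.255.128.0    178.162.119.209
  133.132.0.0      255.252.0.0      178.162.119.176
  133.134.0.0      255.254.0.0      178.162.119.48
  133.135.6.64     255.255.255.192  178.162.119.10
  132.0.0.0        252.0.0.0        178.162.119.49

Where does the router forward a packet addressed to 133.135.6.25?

Routes whose prefix contains 133.135.6.25:
  0.0.0.0/0 (default, matches everything) -> 178.162.119.18
  132.0.0.0/6 (132.0.0.0 - 135.255.255.255) -> 178.162.119.49
  133.132.0.0/14 (133.132.0.0 - 133.135.255.255) -> 178.162.119.176
  133.134.0.0/15 (133.134.0.0 - 133.135.255.255) -> 178.162.119.48
More-specific entries that do NOT match:
  133.135.6.28/30 (133.135.6.28 - 133.135.6.31) does not contain 133.135.6.25
  132.135.6.24/29 (132.135.6.24 - 132.135.6.31) does not contain 133.135.6.25
  133.135.6.128/27 (133.135.6.128 - 133.135.6.159) does not contain 133.135.6.25
  133.135.6.64/26 (133.135.6.64 - 133.135.6.127) does not contain 133.135.6.25
  133.135.32.0/20 (133.135.32.0 - 133.135.47.255) does not contain 133.135.6.25
  133.135.64.0/18 (133.135.64.0 - 133.135.127.255) does not contain 133.135.6.25
  133.133.0.0/18 (133.133.0.0 - 133.133.63.255) does not contain 133.135.6.25
  133.135.128.0/17 (133.135.128.0 - 133.135.255.255) does not contain 133.135.6.25
  5.135.0.0/17 (5.135.0.0 - 5.135.127.255) does not contain 133.135.6.25
  135.135.0.0/16 (135.135.0.0 - 135.135.255.255) does not contain 133.135.6.25
Longest matching prefix is /15 -> next hop 178.162.119.48.

178.162.119.48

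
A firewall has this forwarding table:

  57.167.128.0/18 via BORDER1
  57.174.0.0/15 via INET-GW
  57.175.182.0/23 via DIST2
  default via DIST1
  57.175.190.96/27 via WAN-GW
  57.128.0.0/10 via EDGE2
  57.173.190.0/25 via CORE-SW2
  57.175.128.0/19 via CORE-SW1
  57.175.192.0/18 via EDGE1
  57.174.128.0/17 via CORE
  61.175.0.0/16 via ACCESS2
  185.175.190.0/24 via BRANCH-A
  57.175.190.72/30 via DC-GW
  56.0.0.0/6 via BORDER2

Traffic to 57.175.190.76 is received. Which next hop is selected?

Routes whose prefix contains 57.175.190.76:
  0.0.0.0/0 (default, matches everything) -> DIST1
  56.0.0.0/6 (56.0.0.0 - 59.255.255.255) -> BORDER2
  57.128.0.0/10 (57.128.0.0 - 57.191.255.255) -> EDGE2
  57.174.0.0/15 (57.174.0.0 - 57.175.255.255) -> INET-GW
More-specific entries that do NOT match:
  57.175.190.72/30 (57.175.190.72 - 57.175.190.75) does not contain 57.175.190.76
  57.175.190.96/27 (57.175.190.96 - 57.175.190.127) does not contain 57.175.190.76
  57.173.190.0/25 (57.173.190.0 - 57.173.190.127) does not contain 57.175.190.76
  185.175.190.0/24 (185.175.190.0 - 185.175.190.255) does not contain 57.175.190.76
  57.175.182.0/23 (57.175.182.0 - 57.175.183.255) does not contain 57.175.190.76
  57.175.128.0/19 (57.175.128.0 - 57.175.159.255) does not contain 57.175.190.76
  57.167.128.0/18 (57.167.128.0 - 57.167.191.255) does not contain 57.175.190.76
  57.175.192.0/18 (57.175.192.0 - 57.175.255.255) does not contain 57.175.190.76
  57.174.128.0/17 (57.174.128.0 - 57.174.255.255) does not contain 57.175.190.76
  61.175.0.0/16 (61.175.0.0 - 61.175.255.255) does not contain 57.175.190.76
Longest matching prefix is /15 -> next hop INET-GW.

INET-GW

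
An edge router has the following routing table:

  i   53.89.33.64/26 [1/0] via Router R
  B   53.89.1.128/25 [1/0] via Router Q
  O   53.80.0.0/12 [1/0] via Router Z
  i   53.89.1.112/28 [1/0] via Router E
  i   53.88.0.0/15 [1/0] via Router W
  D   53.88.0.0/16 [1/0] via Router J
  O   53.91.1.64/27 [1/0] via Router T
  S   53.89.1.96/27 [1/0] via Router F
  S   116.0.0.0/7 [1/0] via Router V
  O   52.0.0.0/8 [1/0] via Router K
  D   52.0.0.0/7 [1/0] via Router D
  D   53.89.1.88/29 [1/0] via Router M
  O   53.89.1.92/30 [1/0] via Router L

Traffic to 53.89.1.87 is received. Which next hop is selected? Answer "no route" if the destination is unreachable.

Router W

Routes whose prefix contains 53.89.1.87:
  52.0.0.0/7 (52.0.0.0 - 53.255.255.255) -> Router D
  53.80.0.0/12 (53.80.0.0 - 53.95.255.255) -> Router Z
  53.88.0.0/15 (53.88.0.0 - 53.89.255.255) -> Router W
More-specific entries that do NOT match:
  53.89.1.92/30 (53.89.1.92 - 53.89.1.95) does not contain 53.89.1.87
  53.89.1.88/29 (53.89.1.88 - 53.89.1.95) does not contain 53.89.1.87
  53.89.1.112/28 (53.89.1.112 - 53.89.1.127) does not contain 53.89.1.87
  53.91.1.64/27 (53.91.1.64 - 53.91.1.95) does not contain 53.89.1.87
  53.89.1.96/27 (53.89.1.96 - 53.89.1.127) does not contain 53.89.1.87
  53.89.33.64/26 (53.89.33.64 - 53.89.33.127) does not contain 53.89.1.87
  53.89.1.128/25 (53.89.1.128 - 53.89.1.255) does not contain 53.89.1.87
  53.88.0.0/16 (53.88.0.0 - 53.88.255.255) does not contain 53.89.1.87
Longest matching prefix is /15 -> next hop Router W.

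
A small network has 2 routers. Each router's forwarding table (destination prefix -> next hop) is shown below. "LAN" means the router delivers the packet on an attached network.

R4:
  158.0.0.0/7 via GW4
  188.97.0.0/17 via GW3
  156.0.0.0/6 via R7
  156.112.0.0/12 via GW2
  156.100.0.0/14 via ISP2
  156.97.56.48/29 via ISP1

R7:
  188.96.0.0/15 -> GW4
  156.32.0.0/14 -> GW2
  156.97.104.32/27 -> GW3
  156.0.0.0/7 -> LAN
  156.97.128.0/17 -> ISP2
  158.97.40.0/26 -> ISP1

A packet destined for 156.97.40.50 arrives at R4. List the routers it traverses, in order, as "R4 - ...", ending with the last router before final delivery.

R4 - R7

At R4: longest match for 156.97.40.50 is 156.0.0.0/6 -> R7
At R7: longest match for 156.97.40.50 is 156.0.0.0/7 -> LAN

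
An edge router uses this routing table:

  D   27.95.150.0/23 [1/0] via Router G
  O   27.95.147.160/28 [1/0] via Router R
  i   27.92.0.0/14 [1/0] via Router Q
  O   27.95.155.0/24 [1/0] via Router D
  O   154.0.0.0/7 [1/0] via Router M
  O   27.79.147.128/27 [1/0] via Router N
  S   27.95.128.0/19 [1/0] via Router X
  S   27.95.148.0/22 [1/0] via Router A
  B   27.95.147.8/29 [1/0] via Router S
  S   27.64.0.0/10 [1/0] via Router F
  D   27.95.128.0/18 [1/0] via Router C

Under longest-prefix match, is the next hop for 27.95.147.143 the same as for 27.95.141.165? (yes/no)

27.95.147.143: longest match 27.95.128.0/19 -> Router X
27.95.141.165: longest match 27.95.128.0/19 -> Router X

yes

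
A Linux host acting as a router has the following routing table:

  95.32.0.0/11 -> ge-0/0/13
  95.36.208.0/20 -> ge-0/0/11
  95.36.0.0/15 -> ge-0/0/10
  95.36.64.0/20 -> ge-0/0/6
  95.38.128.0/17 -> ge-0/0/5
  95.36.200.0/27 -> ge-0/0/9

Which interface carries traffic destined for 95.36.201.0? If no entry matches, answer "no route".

Routes whose prefix contains 95.36.201.0:
  95.32.0.0/11 (95.32.0.0 - 95.63.255.255) -> ge-0/0/13
  95.36.0.0/15 (95.36.0.0 - 95.37.255.255) -> ge-0/0/10
More-specific entries that do NOT match:
  95.36.200.0/27 (95.36.200.0 - 95.36.200.31) does not contain 95.36.201.0
  95.36.208.0/20 (95.36.208.0 - 95.36.223.255) does not contain 95.36.201.0
  95.36.64.0/20 (95.36.64.0 - 95.36.79.255) does not contain 95.36.201.0
  95.38.128.0/17 (95.38.128.0 - 95.38.255.255) does not contain 95.36.201.0
Longest matching prefix is /15 -> interface ge-0/0/10.

ge-0/0/10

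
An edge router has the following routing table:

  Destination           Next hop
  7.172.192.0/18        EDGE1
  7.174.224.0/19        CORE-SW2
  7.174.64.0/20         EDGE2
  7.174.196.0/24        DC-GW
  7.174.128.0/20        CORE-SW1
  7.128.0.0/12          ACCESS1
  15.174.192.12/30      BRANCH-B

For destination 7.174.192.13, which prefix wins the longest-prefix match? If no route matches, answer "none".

7.174.192.13 is outside every listed prefix and there is no default route.

none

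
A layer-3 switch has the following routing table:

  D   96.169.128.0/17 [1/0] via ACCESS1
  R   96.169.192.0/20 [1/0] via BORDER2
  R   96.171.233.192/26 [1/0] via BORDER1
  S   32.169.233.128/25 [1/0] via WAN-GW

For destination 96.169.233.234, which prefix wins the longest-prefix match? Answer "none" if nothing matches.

96.169.128.0/17

Entries matching 96.169.233.234:
  96.169.128.0/17 (96.169.128.0 - 96.169.255.255)
Most specific is 96.169.128.0/17.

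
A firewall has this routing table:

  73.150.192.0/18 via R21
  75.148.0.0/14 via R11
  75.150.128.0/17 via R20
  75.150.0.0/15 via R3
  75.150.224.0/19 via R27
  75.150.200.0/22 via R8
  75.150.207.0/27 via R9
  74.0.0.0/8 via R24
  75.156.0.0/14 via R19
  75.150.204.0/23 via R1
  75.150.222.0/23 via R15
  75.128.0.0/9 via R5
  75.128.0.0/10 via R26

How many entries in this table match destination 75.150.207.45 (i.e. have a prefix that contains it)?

Prefixes containing 75.150.207.45:
  75.128.0.0/9 (75.128.0.0 - 75.255.255.255)
  75.128.0.0/10 (75.128.0.0 - 75.191.255.255)
  75.148.0.0/14 (75.148.0.0 - 75.151.255.255)
  75.150.0.0/15 (75.150.0.0 - 75.151.255.255)
  75.150.128.0/17 (75.150.128.0 - 75.150.255.255)
Total matching entries: 5.

5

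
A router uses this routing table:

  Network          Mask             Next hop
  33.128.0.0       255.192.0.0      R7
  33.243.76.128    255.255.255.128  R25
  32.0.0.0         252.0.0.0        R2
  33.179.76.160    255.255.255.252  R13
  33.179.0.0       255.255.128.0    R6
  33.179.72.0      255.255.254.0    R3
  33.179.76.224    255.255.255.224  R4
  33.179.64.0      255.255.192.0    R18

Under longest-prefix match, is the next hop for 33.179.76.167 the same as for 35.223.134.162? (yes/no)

33.179.76.167: longest match 33.179.64.0/18 -> R18
35.223.134.162: longest match 32.0.0.0/6 -> R2

no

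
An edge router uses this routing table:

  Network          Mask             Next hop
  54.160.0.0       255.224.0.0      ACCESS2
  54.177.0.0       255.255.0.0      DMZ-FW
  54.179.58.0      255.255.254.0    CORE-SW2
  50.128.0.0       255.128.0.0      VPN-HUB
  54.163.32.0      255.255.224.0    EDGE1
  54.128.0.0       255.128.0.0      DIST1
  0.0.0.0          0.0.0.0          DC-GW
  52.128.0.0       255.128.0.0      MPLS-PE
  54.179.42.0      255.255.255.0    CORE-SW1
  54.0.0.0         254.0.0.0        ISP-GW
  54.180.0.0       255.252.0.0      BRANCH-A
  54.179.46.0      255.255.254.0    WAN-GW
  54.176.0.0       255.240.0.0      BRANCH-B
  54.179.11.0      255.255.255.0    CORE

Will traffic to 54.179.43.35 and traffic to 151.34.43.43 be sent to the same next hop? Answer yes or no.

no

54.179.43.35: longest match 54.176.0.0/12 -> BRANCH-B
151.34.43.43: longest match 0.0.0.0/0 -> DC-GW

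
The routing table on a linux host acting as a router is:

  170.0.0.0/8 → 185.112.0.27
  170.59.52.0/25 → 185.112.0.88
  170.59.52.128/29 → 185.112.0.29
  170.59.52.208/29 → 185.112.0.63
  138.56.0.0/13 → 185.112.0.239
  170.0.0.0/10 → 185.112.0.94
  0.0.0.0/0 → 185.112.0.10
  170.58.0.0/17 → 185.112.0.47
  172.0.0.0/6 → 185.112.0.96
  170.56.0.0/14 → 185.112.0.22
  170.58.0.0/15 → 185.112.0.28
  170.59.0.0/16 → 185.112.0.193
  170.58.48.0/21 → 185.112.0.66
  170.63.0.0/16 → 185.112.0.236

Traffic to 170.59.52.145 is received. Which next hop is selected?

185.112.0.193

Routes whose prefix contains 170.59.52.145:
  0.0.0.0/0 (default, matches everything) -> 185.112.0.10
  170.0.0.0/8 (170.0.0.0 - 170.255.255.255) -> 185.112.0.27
  170.0.0.0/10 (170.0.0.0 - 170.63.255.255) -> 185.112.0.94
  170.56.0.0/14 (170.56.0.0 - 170.59.255.255) -> 185.112.0.22
  170.58.0.0/15 (170.58.0.0 - 170.59.255.255) -> 185.112.0.28
  170.59.0.0/16 (170.59.0.0 - 170.59.255.255) -> 185.112.0.193
More-specific entries that do NOT match:
  170.59.52.128/29 (170.59.52.128 - 170.59.52.135) does not contain 170.59.52.145
  170.59.52.208/29 (170.59.52.208 - 170.59.52.215) does not contain 170.59.52.145
  170.59.52.0/25 (170.59.52.0 - 170.59.52.127) does not contain 170.59.52.145
  170.58.48.0/21 (170.58.48.0 - 170.58.55.255) does not contain 170.59.52.145
  170.58.0.0/17 (170.58.0.0 - 170.58.127.255) does not contain 170.59.52.145
Longest matching prefix is /16 -> next hop 185.112.0.193.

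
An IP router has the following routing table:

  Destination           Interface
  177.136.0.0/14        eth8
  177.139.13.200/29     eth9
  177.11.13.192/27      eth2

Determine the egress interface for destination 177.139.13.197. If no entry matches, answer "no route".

Routes whose prefix contains 177.139.13.197:
  177.136.0.0/14 (177.136.0.0 - 177.139.255.255) -> eth8
More-specific entries that do NOT match:
  177.139.13.200/29 (177.139.13.200 - 177.139.13.207) does not contain 177.139.13.197
  177.11.13.192/27 (177.11.13.192 - 177.11.13.223) does not contain 177.139.13.197
Longest matching prefix is /14 -> interface eth8.

eth8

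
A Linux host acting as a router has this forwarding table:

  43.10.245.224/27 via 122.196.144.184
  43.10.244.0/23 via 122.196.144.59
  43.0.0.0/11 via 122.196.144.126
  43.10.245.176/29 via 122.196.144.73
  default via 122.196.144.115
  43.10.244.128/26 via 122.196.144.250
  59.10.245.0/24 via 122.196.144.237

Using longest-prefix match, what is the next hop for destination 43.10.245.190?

122.196.144.59

Routes whose prefix contains 43.10.245.190:
  0.0.0.0/0 (default, matches everything) -> 122.196.144.115
  43.0.0.0/11 (43.0.0.0 - 43.31.255.255) -> 122.196.144.126
  43.10.244.0/23 (43.10.244.0 - 43.10.245.255) -> 122.196.144.59
More-specific entries that do NOT match:
  43.10.245.176/29 (43.10.245.176 - 43.10.245.183) does not contain 43.10.245.190
  43.10.245.224/27 (43.10.245.224 - 43.10.245.255) does not contain 43.10.245.190
  43.10.244.128/26 (43.10.244.128 - 43.10.244.191) does not contain 43.10.245.190
  59.10.245.0/24 (59.10.245.0 - 59.10.245.255) does not contain 43.10.245.190
Longest matching prefix is /23 -> next hop 122.196.144.59.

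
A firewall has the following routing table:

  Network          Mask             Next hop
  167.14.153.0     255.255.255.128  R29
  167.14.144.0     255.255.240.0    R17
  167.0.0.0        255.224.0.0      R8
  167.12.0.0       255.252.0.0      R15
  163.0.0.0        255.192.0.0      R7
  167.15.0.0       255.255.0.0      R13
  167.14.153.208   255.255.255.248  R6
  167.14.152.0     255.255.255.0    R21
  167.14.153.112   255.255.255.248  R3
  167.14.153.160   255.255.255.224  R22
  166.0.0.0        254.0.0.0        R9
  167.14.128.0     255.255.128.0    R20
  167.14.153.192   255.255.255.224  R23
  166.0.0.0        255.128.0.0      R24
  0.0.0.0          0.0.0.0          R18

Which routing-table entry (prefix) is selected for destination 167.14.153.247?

167.14.144.0/20

Entries matching 167.14.153.247:
  0.0.0.0/0 (default, matches everything)
  166.0.0.0/7 (166.0.0.0 - 167.255.255.255)
  167.0.0.0/11 (167.0.0.0 - 167.31.255.255)
  167.12.0.0/14 (167.12.0.0 - 167.15.255.255)
  167.14.128.0/17 (167.14.128.0 - 167.14.255.255)
  167.14.144.0/20 (167.14.144.0 - 167.14.159.255)
Most specific is 167.14.144.0/20.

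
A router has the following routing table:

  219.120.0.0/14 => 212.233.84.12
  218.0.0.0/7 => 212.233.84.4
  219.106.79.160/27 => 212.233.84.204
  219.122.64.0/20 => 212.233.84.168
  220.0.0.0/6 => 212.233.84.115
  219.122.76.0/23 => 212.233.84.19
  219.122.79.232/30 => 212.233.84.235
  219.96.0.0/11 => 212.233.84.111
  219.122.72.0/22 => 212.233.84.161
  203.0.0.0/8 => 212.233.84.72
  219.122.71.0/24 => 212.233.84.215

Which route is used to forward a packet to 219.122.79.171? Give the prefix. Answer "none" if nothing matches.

219.122.64.0/20

Entries matching 219.122.79.171:
  218.0.0.0/7 (218.0.0.0 - 219.255.255.255)
  219.96.0.0/11 (219.96.0.0 - 219.127.255.255)
  219.120.0.0/14 (219.120.0.0 - 219.123.255.255)
  219.122.64.0/20 (219.122.64.0 - 219.122.79.255)
Most specific is 219.122.64.0/20.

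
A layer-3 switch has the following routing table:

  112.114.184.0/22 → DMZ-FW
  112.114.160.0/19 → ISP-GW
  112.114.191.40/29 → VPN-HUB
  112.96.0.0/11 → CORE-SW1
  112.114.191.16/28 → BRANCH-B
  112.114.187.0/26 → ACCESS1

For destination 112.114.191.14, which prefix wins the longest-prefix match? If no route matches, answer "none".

Entries matching 112.114.191.14:
  112.96.0.0/11 (112.96.0.0 - 112.127.255.255)
  112.114.160.0/19 (112.114.160.0 - 112.114.191.255)
Most specific is 112.114.160.0/19.

112.114.160.0/19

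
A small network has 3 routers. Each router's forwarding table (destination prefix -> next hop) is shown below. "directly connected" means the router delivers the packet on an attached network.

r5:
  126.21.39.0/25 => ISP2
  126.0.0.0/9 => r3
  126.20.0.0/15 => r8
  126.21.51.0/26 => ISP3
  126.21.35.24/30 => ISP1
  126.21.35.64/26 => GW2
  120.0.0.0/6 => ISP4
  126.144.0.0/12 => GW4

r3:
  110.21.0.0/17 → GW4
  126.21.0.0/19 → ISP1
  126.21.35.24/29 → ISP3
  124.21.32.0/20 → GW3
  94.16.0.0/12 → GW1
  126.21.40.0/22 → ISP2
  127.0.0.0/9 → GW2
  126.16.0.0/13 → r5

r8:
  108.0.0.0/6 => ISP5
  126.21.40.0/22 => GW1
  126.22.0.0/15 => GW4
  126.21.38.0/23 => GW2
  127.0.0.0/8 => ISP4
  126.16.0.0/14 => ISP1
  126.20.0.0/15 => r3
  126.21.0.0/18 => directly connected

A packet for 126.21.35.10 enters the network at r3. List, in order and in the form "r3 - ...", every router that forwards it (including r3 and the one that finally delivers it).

r3 - r5 - r8

At r3: longest match for 126.21.35.10 is 126.16.0.0/13 -> r5
At r5: longest match for 126.21.35.10 is 126.20.0.0/15 -> r8
At r8: longest match for 126.21.35.10 is 126.21.0.0/18 -> directly connected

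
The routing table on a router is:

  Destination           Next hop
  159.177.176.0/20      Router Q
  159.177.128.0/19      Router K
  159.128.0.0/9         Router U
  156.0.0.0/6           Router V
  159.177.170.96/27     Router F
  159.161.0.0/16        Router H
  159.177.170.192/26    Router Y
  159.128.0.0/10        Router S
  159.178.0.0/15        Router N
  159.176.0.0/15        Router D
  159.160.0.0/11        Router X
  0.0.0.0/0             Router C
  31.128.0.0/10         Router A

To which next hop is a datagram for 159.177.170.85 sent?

Router D

Routes whose prefix contains 159.177.170.85:
  0.0.0.0/0 (default, matches everything) -> Router C
  156.0.0.0/6 (156.0.0.0 - 159.255.255.255) -> Router V
  159.128.0.0/9 (159.128.0.0 - 159.255.255.255) -> Router U
  159.128.0.0/10 (159.128.0.0 - 159.191.255.255) -> Router S
  159.160.0.0/11 (159.160.0.0 - 159.191.255.255) -> Router X
  159.176.0.0/15 (159.176.0.0 - 159.177.255.255) -> Router D
More-specific entries that do NOT match:
  159.177.170.96/27 (159.177.170.96 - 159.177.170.127) does not contain 159.177.170.85
  159.177.170.192/26 (159.177.170.192 - 159.177.170.255) does not contain 159.177.170.85
  159.177.176.0/20 (159.177.176.0 - 159.177.191.255) does not contain 159.177.170.85
  159.177.128.0/19 (159.177.128.0 - 159.177.159.255) does not contain 159.177.170.85
  159.161.0.0/16 (159.161.0.0 - 159.161.255.255) does not contain 159.177.170.85
Longest matching prefix is /15 -> next hop Router D.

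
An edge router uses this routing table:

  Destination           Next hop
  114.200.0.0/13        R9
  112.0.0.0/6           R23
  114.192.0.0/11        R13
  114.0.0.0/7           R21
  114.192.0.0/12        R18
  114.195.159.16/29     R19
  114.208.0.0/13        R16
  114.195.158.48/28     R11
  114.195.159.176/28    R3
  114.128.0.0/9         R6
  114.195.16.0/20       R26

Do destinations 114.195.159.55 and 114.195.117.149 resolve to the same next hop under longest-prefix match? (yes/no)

114.195.159.55: longest match 114.192.0.0/12 -> R18
114.195.117.149: longest match 114.192.0.0/12 -> R18

yes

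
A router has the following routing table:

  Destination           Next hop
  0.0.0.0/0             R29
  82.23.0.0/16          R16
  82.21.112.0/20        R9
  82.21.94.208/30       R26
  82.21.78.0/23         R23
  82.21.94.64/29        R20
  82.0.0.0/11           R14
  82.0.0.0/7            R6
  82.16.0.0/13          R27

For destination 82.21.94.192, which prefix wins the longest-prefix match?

Entries matching 82.21.94.192:
  0.0.0.0/0 (default, matches everything)
  82.0.0.0/7 (82.0.0.0 - 83.255.255.255)
  82.0.0.0/11 (82.0.0.0 - 82.31.255.255)
  82.16.0.0/13 (82.16.0.0 - 82.23.255.255)
Most specific is 82.16.0.0/13.

82.16.0.0/13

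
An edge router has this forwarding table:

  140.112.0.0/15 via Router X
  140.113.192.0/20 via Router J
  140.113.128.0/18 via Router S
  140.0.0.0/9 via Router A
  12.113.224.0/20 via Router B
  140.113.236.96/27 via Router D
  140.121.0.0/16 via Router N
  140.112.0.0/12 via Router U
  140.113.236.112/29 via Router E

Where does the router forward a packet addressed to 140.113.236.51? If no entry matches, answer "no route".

Routes whose prefix contains 140.113.236.51:
  140.0.0.0/9 (140.0.0.0 - 140.127.255.255) -> Router A
  140.112.0.0/12 (140.112.0.0 - 140.127.255.255) -> Router U
  140.112.0.0/15 (140.112.0.0 - 140.113.255.255) -> Router X
More-specific entries that do NOT match:
  140.113.236.112/29 (140.113.236.112 - 140.113.236.119) does not contain 140.113.236.51
  140.113.236.96/27 (140.113.236.96 - 140.113.236.127) does not contain 140.113.236.51
  140.113.192.0/20 (140.113.192.0 - 140.113.207.255) does not contain 140.113.236.51
  12.113.224.0/20 (12.113.224.0 - 12.113.239.255) does not contain 140.113.236.51
  140.113.128.0/18 (140.113.128.0 - 140.113.191.255) does not contain 140.113.236.51
  140.121.0.0/16 (140.121.0.0 - 140.121.255.255) does not contain 140.113.236.51
Longest matching prefix is /15 -> next hop Router X.

Router X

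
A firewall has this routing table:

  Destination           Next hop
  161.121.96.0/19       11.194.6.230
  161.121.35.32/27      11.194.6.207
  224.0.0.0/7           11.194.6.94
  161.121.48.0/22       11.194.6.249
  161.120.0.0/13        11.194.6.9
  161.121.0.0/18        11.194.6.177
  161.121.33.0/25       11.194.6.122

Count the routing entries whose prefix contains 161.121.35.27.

2

Prefixes containing 161.121.35.27:
  161.120.0.0/13 (161.120.0.0 - 161.127.255.255)
  161.121.0.0/18 (161.121.0.0 - 161.121.63.255)
Total matching entries: 2.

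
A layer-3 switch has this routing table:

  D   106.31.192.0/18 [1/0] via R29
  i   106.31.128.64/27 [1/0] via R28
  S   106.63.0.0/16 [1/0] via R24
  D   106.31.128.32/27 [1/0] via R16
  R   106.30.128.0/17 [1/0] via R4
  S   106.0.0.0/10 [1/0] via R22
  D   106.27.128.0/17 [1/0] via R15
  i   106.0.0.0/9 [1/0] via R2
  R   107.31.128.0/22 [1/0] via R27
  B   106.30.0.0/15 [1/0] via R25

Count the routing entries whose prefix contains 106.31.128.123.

Prefixes containing 106.31.128.123:
  106.0.0.0/9 (106.0.0.0 - 106.127.255.255)
  106.0.0.0/10 (106.0.0.0 - 106.63.255.255)
  106.30.0.0/15 (106.30.0.0 - 106.31.255.255)
Total matching entries: 3.

3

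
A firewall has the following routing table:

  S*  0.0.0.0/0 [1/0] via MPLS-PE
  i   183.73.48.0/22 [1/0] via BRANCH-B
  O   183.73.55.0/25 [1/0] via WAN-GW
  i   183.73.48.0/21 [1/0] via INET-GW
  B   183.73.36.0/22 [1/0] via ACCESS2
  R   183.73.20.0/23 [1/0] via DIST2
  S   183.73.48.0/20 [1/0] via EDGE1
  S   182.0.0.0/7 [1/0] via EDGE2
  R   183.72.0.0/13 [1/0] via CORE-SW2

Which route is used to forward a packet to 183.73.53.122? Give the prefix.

183.73.48.0/21

Entries matching 183.73.53.122:
  0.0.0.0/0 (default, matches everything)
  182.0.0.0/7 (182.0.0.0 - 183.255.255.255)
  183.72.0.0/13 (183.72.0.0 - 183.79.255.255)
  183.73.48.0/20 (183.73.48.0 - 183.73.63.255)
  183.73.48.0/21 (183.73.48.0 - 183.73.55.255)
Most specific is 183.73.48.0/21.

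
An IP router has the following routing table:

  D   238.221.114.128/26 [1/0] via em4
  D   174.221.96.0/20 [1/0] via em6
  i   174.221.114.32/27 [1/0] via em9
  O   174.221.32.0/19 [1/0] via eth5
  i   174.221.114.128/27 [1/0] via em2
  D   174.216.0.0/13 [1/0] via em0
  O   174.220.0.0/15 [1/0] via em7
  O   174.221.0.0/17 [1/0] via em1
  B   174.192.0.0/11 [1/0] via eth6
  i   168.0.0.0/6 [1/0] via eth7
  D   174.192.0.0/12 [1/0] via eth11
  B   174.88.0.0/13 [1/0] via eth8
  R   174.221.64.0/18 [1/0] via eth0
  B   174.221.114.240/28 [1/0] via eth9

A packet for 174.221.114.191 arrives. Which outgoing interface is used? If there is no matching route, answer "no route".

eth0

Routes whose prefix contains 174.221.114.191:
  174.192.0.0/11 (174.192.0.0 - 174.223.255.255) -> eth6
  174.216.0.0/13 (174.216.0.0 - 174.223.255.255) -> em0
  174.220.0.0/15 (174.220.0.0 - 174.221.255.255) -> em7
  174.221.0.0/17 (174.221.0.0 - 174.221.127.255) -> em1
  174.221.64.0/18 (174.221.64.0 - 174.221.127.255) -> eth0
More-specific entries that do NOT match:
  174.221.114.240/28 (174.221.114.240 - 174.221.114.255) does not contain 174.221.114.191
  174.221.114.32/27 (174.221.114.32 - 174.221.114.63) does not contain 174.221.114.191
  174.221.114.128/27 (174.221.114.128 - 174.221.114.159) does not contain 174.221.114.191
  238.221.114.128/26 (238.221.114.128 - 238.221.114.191) does not contain 174.221.114.191
  174.221.96.0/20 (174.221.96.0 - 174.221.111.255) does not contain 174.221.114.191
  174.221.32.0/19 (174.221.32.0 - 174.221.63.255) does not contain 174.221.114.191
Longest matching prefix is /18 -> interface eth0.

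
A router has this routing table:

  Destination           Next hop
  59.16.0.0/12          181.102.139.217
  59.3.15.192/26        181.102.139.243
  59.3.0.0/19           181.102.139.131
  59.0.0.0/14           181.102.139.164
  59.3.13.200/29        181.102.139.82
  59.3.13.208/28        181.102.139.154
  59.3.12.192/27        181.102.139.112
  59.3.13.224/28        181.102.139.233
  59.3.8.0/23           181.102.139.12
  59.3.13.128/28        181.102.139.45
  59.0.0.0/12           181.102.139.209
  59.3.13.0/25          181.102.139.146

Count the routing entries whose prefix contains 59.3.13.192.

Prefixes containing 59.3.13.192:
  59.0.0.0/12 (59.0.0.0 - 59.15.255.255)
  59.0.0.0/14 (59.0.0.0 - 59.3.255.255)
  59.3.0.0/19 (59.3.0.0 - 59.3.31.255)
Total matching entries: 3.

3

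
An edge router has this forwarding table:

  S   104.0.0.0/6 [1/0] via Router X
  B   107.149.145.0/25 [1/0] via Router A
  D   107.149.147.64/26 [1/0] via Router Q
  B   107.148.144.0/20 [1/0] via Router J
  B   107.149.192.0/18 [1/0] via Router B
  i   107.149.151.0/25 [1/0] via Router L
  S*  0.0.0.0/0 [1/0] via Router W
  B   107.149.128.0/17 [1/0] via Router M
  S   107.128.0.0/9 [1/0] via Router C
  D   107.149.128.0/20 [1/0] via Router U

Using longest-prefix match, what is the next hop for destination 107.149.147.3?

Router M

Routes whose prefix contains 107.149.147.3:
  0.0.0.0/0 (default, matches everything) -> Router W
  104.0.0.0/6 (104.0.0.0 - 107.255.255.255) -> Router X
  107.128.0.0/9 (107.128.0.0 - 107.255.255.255) -> Router C
  107.149.128.0/17 (107.149.128.0 - 107.149.255.255) -> Router M
More-specific entries that do NOT match:
  107.149.147.64/26 (107.149.147.64 - 107.149.147.127) does not contain 107.149.147.3
  107.149.145.0/25 (107.149.145.0 - 107.149.145.127) does not contain 107.149.147.3
  107.149.151.0/25 (107.149.151.0 - 107.149.151.127) does not contain 107.149.147.3
  107.148.144.0/20 (107.148.144.0 - 107.148.159.255) does not contain 107.149.147.3
  107.149.128.0/20 (107.149.128.0 - 107.149.143.255) does not contain 107.149.147.3
  107.149.192.0/18 (107.149.192.0 - 107.149.255.255) does not contain 107.149.147.3
Longest matching prefix is /17 -> next hop Router M.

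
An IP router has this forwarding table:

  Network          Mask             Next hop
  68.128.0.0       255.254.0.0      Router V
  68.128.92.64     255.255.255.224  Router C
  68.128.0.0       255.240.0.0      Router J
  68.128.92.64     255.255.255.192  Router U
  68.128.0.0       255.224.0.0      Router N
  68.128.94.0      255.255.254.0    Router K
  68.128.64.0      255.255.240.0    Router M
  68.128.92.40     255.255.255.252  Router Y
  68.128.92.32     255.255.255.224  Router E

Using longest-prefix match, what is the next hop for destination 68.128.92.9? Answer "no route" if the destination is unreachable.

Router V

Routes whose prefix contains 68.128.92.9:
  68.128.0.0/11 (68.128.0.0 - 68.159.255.255) -> Router N
  68.128.0.0/12 (68.128.0.0 - 68.143.255.255) -> Router J
  68.128.0.0/15 (68.128.0.0 - 68.129.255.255) -> Router V
More-specific entries that do NOT match:
  68.128.92.40/30 (68.128.92.40 - 68.128.92.43) does not contain 68.128.92.9
  68.128.92.64/27 (68.128.92.64 - 68.128.92.95) does not contain 68.128.92.9
  68.128.92.32/27 (68.128.92.32 - 68.128.92.63) does not contain 68.128.92.9
  68.128.92.64/26 (68.128.92.64 - 68.128.92.127) does not contain 68.128.92.9
  68.128.94.0/23 (68.128.94.0 - 68.128.95.255) does not contain 68.128.92.9
  68.128.64.0/20 (68.128.64.0 - 68.128.79.255) does not contain 68.128.92.9
Longest matching prefix is /15 -> next hop Router V.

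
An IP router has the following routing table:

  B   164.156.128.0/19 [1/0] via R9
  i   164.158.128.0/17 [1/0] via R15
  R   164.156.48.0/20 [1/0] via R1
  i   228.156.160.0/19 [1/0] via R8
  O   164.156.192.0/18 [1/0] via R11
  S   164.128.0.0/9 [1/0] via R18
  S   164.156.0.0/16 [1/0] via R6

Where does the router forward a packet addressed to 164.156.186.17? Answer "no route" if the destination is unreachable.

R6

Routes whose prefix contains 164.156.186.17:
  164.128.0.0/9 (164.128.0.0 - 164.255.255.255) -> R18
  164.156.0.0/16 (164.156.0.0 - 164.156.255.255) -> R6
More-specific entries that do NOT match:
  164.156.48.0/20 (164.156.48.0 - 164.156.63.255) does not contain 164.156.186.17
  164.156.128.0/19 (164.156.128.0 - 164.156.159.255) does not contain 164.156.186.17
  228.156.160.0/19 (228.156.160.0 - 228.156.191.255) does not contain 164.156.186.17
  164.156.192.0/18 (164.156.192.0 - 164.156.255.255) does not contain 164.156.186.17
  164.158.128.0/17 (164.158.128.0 - 164.158.255.255) does not contain 164.156.186.17
Longest matching prefix is /16 -> next hop R6.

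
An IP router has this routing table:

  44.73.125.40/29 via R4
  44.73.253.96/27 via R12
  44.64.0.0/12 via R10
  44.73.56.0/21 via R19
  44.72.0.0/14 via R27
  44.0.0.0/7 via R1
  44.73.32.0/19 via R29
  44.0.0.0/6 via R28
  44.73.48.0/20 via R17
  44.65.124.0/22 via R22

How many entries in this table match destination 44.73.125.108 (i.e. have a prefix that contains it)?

4

Prefixes containing 44.73.125.108:
  44.0.0.0/6 (44.0.0.0 - 47.255.255.255)
  44.0.0.0/7 (44.0.0.0 - 45.255.255.255)
  44.64.0.0/12 (44.64.0.0 - 44.79.255.255)
  44.72.0.0/14 (44.72.0.0 - 44.75.255.255)
Total matching entries: 4.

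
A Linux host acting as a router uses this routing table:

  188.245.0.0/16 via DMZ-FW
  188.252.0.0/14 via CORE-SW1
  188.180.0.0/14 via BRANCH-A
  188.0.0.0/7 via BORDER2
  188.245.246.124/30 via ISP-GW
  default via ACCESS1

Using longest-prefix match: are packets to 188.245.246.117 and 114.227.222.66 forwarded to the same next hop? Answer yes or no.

no

188.245.246.117: longest match 188.245.0.0/16 -> DMZ-FW
114.227.222.66: longest match 0.0.0.0/0 -> ACCESS1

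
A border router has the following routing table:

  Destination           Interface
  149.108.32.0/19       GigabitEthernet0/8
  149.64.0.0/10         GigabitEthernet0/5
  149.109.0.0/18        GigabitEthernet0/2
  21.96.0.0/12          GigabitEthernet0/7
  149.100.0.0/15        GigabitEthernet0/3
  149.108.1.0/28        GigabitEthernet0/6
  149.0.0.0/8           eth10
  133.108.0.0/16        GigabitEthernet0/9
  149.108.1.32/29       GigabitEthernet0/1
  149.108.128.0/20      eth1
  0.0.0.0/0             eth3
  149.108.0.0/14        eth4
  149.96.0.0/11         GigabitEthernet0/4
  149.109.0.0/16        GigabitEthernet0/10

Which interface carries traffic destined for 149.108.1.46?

eth4

Routes whose prefix contains 149.108.1.46:
  0.0.0.0/0 (default, matches everything) -> eth3
  149.0.0.0/8 (149.0.0.0 - 149.255.255.255) -> eth10
  149.64.0.0/10 (149.64.0.0 - 149.127.255.255) -> GigabitEthernet0/5
  149.96.0.0/11 (149.96.0.0 - 149.127.255.255) -> GigabitEthernet0/4
  149.108.0.0/14 (149.108.0.0 - 149.111.255.255) -> eth4
More-specific entries that do NOT match:
  149.108.1.32/29 (149.108.1.32 - 149.108.1.39) does not contain 149.108.1.46
  149.108.1.0/28 (149.108.1.0 - 149.108.1.15) does not contain 149.108.1.46
  149.108.128.0/20 (149.108.128.0 - 149.108.143.255) does not contain 149.108.1.46
  149.108.32.0/19 (149.108.32.0 - 149.108.63.255) does not contain 149.108.1.46
  149.109.0.0/18 (149.109.0.0 - 149.109.63.255) does not contain 149.108.1.46
  133.108.0.0/16 (133.108.0.0 - 133.108.255.255) does not contain 149.108.1.46
  149.109.0.0/16 (149.109.0.0 - 149.109.255.255) does not contain 149.108.1.46
  149.100.0.0/15 (149.100.0.0 - 149.101.255.255) does not contain 149.108.1.46
Longest matching prefix is /14 -> interface eth4.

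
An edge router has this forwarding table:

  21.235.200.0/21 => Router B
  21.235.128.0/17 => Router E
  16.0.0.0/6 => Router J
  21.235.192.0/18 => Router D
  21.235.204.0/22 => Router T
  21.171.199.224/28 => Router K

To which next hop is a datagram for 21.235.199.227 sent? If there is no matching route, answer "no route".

Router D

Routes whose prefix contains 21.235.199.227:
  21.235.128.0/17 (21.235.128.0 - 21.235.255.255) -> Router E
  21.235.192.0/18 (21.235.192.0 - 21.235.255.255) -> Router D
More-specific entries that do NOT match:
  21.171.199.224/28 (21.171.199.224 - 21.171.199.239) does not contain 21.235.199.227
  21.235.204.0/22 (21.235.204.0 - 21.235.207.255) does not contain 21.235.199.227
  21.235.200.0/21 (21.235.200.0 - 21.235.207.255) does not contain 21.235.199.227
Longest matching prefix is /18 -> next hop Router D.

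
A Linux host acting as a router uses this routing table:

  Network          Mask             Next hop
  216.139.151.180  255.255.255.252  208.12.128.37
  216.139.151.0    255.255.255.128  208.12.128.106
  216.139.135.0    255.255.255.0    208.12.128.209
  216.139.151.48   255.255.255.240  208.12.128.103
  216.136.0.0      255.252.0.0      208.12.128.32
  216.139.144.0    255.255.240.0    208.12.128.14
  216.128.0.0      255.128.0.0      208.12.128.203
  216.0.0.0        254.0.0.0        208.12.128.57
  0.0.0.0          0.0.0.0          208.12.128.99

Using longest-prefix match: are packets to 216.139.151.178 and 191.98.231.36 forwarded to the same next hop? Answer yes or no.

216.139.151.178: longest match 216.139.144.0/20 -> 208.12.128.14
191.98.231.36: longest match 0.0.0.0/0 -> 208.12.128.99

no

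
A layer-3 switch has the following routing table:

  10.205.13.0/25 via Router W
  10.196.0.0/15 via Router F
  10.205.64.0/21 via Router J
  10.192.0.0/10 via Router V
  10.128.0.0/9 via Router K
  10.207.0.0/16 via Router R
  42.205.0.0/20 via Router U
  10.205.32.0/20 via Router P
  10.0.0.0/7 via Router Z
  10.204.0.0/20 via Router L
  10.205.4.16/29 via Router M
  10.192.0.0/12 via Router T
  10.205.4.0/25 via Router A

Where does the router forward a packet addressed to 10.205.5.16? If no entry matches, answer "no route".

Router T

Routes whose prefix contains 10.205.5.16:
  10.0.0.0/7 (10.0.0.0 - 11.255.255.255) -> Router Z
  10.128.0.0/9 (10.128.0.0 - 10.255.255.255) -> Router K
  10.192.0.0/10 (10.192.0.0 - 10.255.255.255) -> Router V
  10.192.0.0/12 (10.192.0.0 - 10.207.255.255) -> Router T
More-specific entries that do NOT match:
  10.205.4.16/29 (10.205.4.16 - 10.205.4.23) does not contain 10.205.5.16
  10.205.13.0/25 (10.205.13.0 - 10.205.13.127) does not contain 10.205.5.16
  10.205.4.0/25 (10.205.4.0 - 10.205.4.127) does not contain 10.205.5.16
  10.205.64.0/21 (10.205.64.0 - 10.205.71.255) does not contain 10.205.5.16
  42.205.0.0/20 (42.205.0.0 - 42.205.15.255) does not contain 10.205.5.16
  10.205.32.0/20 (10.205.32.0 - 10.205.47.255) does not contain 10.205.5.16
  10.204.0.0/20 (10.204.0.0 - 10.204.15.255) does not contain 10.205.5.16
  10.207.0.0/16 (10.207.0.0 - 10.207.255.255) does not contain 10.205.5.16
  10.196.0.0/15 (10.196.0.0 - 10.197.255.255) does not contain 10.205.5.16
Longest matching prefix is /12 -> next hop Router T.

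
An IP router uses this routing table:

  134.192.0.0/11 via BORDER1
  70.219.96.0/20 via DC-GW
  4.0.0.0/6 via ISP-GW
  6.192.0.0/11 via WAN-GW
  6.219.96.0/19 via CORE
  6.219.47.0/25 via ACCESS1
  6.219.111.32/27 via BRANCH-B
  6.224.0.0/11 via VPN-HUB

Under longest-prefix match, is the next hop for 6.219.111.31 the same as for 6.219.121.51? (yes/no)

yes

6.219.111.31: longest match 6.219.96.0/19 -> CORE
6.219.121.51: longest match 6.219.96.0/19 -> CORE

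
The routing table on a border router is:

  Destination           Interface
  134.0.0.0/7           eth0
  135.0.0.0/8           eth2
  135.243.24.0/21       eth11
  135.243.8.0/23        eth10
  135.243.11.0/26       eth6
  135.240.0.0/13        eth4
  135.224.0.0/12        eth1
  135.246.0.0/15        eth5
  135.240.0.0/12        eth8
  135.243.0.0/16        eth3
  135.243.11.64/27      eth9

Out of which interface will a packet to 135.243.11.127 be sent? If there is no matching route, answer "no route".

eth3

Routes whose prefix contains 135.243.11.127:
  134.0.0.0/7 (134.0.0.0 - 135.255.255.255) -> eth0
  135.0.0.0/8 (135.0.0.0 - 135.255.255.255) -> eth2
  135.240.0.0/12 (135.240.0.0 - 135.255.255.255) -> eth8
  135.240.0.0/13 (135.240.0.0 - 135.247.255.255) -> eth4
  135.243.0.0/16 (135.243.0.0 - 135.243.255.255) -> eth3
More-specific entries that do NOT match:
  135.243.11.64/27 (135.243.11.64 - 135.243.11.95) does not contain 135.243.11.127
  135.243.11.0/26 (135.243.11.0 - 135.243.11.63) does not contain 135.243.11.127
  135.243.8.0/23 (135.243.8.0 - 135.243.9.255) does not contain 135.243.11.127
  135.243.24.0/21 (135.243.24.0 - 135.243.31.255) does not contain 135.243.11.127
Longest matching prefix is /16 -> interface eth3.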